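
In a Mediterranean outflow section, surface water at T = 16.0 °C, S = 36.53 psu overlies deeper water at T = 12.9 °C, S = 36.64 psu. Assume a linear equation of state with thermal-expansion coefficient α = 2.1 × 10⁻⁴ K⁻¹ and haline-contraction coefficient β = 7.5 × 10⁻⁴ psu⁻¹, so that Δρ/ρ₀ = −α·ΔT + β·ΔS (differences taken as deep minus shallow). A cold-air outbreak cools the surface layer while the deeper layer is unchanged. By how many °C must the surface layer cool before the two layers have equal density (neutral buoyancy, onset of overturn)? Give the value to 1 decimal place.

Neutral buoyancy requires Δρ = 0, i.e. −α(T_deep − T_surf′) + β(S_deep − S_surf) = 0.
T_surf′ = T_deep − (β/α)·ΔS = 12.9 − (7.5 × 10⁻⁴/2.1 × 10⁻⁴)·(+0.11) = 12.507 °C.
Cooling required: 16.0 − (12.507) = 3.493 °C.

3.5 °C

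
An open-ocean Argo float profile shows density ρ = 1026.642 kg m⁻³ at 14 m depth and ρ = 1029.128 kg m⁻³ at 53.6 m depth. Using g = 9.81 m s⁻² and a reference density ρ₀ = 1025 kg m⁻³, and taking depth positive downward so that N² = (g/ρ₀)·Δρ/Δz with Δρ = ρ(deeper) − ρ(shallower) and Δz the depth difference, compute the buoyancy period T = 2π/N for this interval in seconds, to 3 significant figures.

Δρ = 1029.128 − 1026.642 = 2.486 kg m⁻³ over Δz = 53.6 − 14 = 39.6 m.
N² = (9.81/1025) × (2.486/39.6) = 6.0083 × 10⁻⁴ s⁻².
N = √(6.0083 × 10⁻⁴) = 0.024512 rad s⁻¹, so T = 2π/N = 256.33 s ≈ 256 s.
A positive N² confirms static stability across the interval.

256 s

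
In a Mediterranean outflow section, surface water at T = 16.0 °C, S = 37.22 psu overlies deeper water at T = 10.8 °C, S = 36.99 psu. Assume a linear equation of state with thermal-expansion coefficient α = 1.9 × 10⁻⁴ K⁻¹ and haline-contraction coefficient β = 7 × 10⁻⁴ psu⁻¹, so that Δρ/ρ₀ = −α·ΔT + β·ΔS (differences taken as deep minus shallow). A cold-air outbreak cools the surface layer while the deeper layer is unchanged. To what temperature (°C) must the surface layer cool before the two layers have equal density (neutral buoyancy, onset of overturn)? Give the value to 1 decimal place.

11.6 °C

Neutral buoyancy requires Δρ = 0, i.e. −α(T_deep − T_surf′) + β(S_deep − S_surf) = 0.
T_surf′ = T_deep − (β/α)·ΔS = 10.8 − (7 × 10⁻⁴/1.9 × 10⁻⁴)·(-0.23) = 11.647 °C.
Cooling required: 16.0 − (11.647) = 4.353 °C.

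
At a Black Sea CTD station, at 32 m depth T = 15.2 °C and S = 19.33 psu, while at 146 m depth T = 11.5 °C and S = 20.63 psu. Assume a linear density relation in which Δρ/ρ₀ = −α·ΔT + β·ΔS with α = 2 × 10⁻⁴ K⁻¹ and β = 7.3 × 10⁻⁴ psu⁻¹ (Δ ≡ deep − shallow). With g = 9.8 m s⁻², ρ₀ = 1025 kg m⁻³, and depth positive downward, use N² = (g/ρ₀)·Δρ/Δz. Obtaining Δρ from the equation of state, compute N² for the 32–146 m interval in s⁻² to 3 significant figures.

ΔT = -3.7 K, ΔS = +1.30 psu (deep − shallow).
Δρ/ρ₀ = −αΔT + βΔS = 7.40 × 10⁻⁴ + 9.49 × 10⁻⁴ = 1.689 × 10⁻³, so Δρ ≈ 1.731 kg m⁻³.
N² = (g/ρ₀)·Δρ/Δz = g·(Δρ/ρ₀)/Δz = 9.8 × 1.689 × 10⁻³ / 114 = 1.4519 × 10⁻⁴ s⁻² ≈ 1.45 × 10⁻⁴ s⁻².

1.45 × 10⁻⁴ s⁻²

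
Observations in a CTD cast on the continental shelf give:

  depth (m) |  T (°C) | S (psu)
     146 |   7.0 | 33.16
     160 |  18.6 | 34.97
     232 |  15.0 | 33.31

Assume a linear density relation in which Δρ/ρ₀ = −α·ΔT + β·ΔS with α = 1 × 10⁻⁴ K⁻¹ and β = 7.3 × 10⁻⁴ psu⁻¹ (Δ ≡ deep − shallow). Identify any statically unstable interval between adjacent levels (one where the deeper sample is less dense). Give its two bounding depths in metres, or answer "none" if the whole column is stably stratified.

Evaluate Δρ/ρ₀ = −αΔT + βΔS across each adjacent pair:
  146–160 m: −αΔT+βΔS = −(1 × 10⁻⁴)(+11.6)+(7.3 × 10⁻⁴)(+1.81) = 1.6 × 10⁻⁴ → stable
  160–232 m: −αΔT+βΔS = −(1 × 10⁻⁴)(-3.6)+(7.3 × 10⁻⁴)(-1.66) = -8.5 × 10⁻⁴ → UNSTABLE
The 160–232 m interval has Δρ < 0: lighter water underlies denser water.

160–232 m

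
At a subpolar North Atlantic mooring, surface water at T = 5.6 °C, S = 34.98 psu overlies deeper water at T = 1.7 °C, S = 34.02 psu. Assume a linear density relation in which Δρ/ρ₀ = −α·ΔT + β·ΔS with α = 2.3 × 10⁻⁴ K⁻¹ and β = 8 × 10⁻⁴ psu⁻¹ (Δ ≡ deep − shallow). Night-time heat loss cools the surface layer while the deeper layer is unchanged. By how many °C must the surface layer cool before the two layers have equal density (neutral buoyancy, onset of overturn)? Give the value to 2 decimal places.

Neutral buoyancy requires Δρ = 0, i.e. −α(T_deep − T_surf′) + β(S_deep − S_surf) = 0.
T_surf′ = T_deep − (β/α)·ΔS = 1.7 − (8 × 10⁻⁴/2.3 × 10⁻⁴)·(-0.96) = 5.0391 °C.
Cooling required: 5.6 − (5.0391) = 0.5609 °C.

0.56 °C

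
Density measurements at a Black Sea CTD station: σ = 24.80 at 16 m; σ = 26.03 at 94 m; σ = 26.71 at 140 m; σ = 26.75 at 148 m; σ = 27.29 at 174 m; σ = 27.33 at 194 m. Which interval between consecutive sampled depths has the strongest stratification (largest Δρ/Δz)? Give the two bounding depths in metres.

Compute the density gradient over each adjacent pair:
  16–94 m: Δρ/Δz = 1.23/78 = 0.016 kg m⁻⁴
  94–140 m: Δρ/Δz = 0.68/46 = 0.015 kg m⁻⁴
  140–148 m: Δρ/Δz = 0.04/8 = 5.0 × 10⁻³ kg m⁻⁴
  148–174 m: Δρ/Δz = 0.54/26 = 0.021 kg m⁻⁴
  174–194 m: Δρ/Δz = 0.04/20 = 2.0 × 10⁻³ kg m⁻⁴
The largest gradient is in the 148–174 m interval — the pycnocline.

148–174 m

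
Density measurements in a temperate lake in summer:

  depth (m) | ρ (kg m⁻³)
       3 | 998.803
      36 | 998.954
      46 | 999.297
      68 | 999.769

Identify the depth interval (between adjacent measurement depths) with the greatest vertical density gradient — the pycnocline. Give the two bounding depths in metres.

36–46 m

Compute the density gradient over each adjacent pair:
  3–36 m: Δρ/Δz = 0.151/33 = 4.6 × 10⁻³ kg m⁻⁴
  36–46 m: Δρ/Δz = 0.343/10 = 0.034 kg m⁻⁴
  46–68 m: Δρ/Δz = 0.472/22 = 0.021 kg m⁻⁴
The largest gradient is in the 36–46 m interval — the pycnocline.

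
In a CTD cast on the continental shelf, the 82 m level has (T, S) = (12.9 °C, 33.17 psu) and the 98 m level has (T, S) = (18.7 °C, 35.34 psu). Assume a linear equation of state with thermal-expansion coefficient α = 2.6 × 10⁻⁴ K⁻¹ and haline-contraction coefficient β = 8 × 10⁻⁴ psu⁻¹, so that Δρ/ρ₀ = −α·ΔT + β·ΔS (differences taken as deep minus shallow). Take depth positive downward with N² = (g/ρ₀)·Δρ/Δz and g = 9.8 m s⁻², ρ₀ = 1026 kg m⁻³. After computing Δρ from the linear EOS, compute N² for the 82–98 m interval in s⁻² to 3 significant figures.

1.40 × 10⁻⁴ s⁻²

ΔT = +5.8 K, ΔS = +2.17 psu (deep − shallow).
Δρ/ρ₀ = −αΔT + βΔS = -1.508 × 10⁻³ + 1.736 × 10⁻³ = 2.28 × 10⁻⁴, so Δρ ≈ 0.2339 kg m⁻³.
N² = (g/ρ₀)·Δρ/Δz = g·(Δρ/ρ₀)/Δz = 9.8 × 2.28 × 10⁻⁴ / 16 = 1.3965 × 10⁻⁴ s⁻² ≈ 1.40 × 10⁻⁴ s⁻².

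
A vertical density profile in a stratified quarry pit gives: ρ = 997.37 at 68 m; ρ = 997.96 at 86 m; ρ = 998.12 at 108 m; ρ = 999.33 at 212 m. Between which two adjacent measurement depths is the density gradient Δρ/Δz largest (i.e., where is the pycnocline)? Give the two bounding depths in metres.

Compute the density gradient over each adjacent pair:
  68–86 m: Δρ/Δz = 0.59/18 = 0.033 kg m⁻⁴
  86–108 m: Δρ/Δz = 0.16/22 = 7.3 × 10⁻³ kg m⁻⁴
  108–212 m: Δρ/Δz = 1.21/104 = 0.012 kg m⁻⁴
The largest gradient is in the 68–86 m interval — the pycnocline.

68–86 m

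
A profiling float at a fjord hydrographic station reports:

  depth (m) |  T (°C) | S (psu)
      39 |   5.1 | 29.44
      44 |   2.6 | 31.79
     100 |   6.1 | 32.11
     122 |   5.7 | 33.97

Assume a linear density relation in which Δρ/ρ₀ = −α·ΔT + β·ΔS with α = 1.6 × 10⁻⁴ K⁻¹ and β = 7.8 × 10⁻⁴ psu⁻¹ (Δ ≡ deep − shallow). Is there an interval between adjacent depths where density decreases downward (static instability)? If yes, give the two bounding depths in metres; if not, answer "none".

Evaluate Δρ/ρ₀ = −αΔT + βΔS across each adjacent pair:
  39–44 m: −αΔT+βΔS = −(1.6 × 10⁻⁴)(-2.5)+(7.8 × 10⁻⁴)(+2.35) = 2.2 × 10⁻³ → stable
  44–100 m: −αΔT+βΔS = −(1.6 × 10⁻⁴)(+3.5)+(7.8 × 10⁻⁴)(+0.32) = -3.1 × 10⁻⁴ → UNSTABLE
  100–122 m: −αΔT+βΔS = −(1.6 × 10⁻⁴)(-0.4)+(7.8 × 10⁻⁴)(+1.86) = 1.5 × 10⁻³ → stable
The 44–100 m interval has Δρ < 0: lighter water underlies denser water.

44–100 m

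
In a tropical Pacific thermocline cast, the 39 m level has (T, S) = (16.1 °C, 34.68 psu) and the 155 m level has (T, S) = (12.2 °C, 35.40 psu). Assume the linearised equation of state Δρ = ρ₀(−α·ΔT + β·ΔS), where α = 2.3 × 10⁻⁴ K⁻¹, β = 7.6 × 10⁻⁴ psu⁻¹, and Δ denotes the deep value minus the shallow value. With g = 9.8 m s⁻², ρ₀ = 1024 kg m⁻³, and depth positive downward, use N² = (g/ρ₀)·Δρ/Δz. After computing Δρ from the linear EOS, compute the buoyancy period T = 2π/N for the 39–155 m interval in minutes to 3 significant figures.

9.48 min

ΔT = -3.9 K, ΔS = +0.72 psu (deep − shallow).
Δρ/ρ₀ = −αΔT + βΔS = 8.97 × 10⁻⁴ + 5.472 × 10⁻⁴ = 1.4442 × 10⁻³, so Δρ ≈ 1.479 kg m⁻³.
N² = (g/ρ₀)·Δρ/Δz = g·(Δρ/ρ₀)/Δz = 9.8 × 1.4442 × 10⁻³ / 116 = 1.2201 × 10⁻⁴ s⁻².
N = √(1.2201 × 10⁻⁴) = 0.011046 rad s⁻¹ → T = 2π/N = 568.82 s = 9.4803 min ≈ 9.48 min.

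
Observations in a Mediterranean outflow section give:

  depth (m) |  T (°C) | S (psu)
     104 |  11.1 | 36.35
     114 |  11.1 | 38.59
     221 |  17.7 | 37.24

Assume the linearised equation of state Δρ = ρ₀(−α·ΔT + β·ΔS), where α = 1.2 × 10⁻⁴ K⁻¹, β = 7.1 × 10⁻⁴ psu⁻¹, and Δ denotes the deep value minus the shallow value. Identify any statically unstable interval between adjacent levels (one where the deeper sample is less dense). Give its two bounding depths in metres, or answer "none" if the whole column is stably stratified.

Evaluate Δρ/ρ₀ = −αΔT + βΔS across each adjacent pair:
  104–114 m: −αΔT+βΔS = −(1.2 × 10⁻⁴)(+0.0)+(7.1 × 10⁻⁴)(+2.24) = 1.6 × 10⁻³ → stable
  114–221 m: −αΔT+βΔS = −(1.2 × 10⁻⁴)(+6.6)+(7.1 × 10⁻⁴)(-1.35) = -1.8 × 10⁻³ → UNSTABLE
The 114–221 m interval has Δρ < 0: lighter water underlies denser water.

114–221 m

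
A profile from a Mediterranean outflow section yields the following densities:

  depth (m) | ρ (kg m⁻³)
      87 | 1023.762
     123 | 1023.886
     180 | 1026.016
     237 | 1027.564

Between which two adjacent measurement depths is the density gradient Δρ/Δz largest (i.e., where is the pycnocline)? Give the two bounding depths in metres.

123–180 m

Compute the density gradient over each adjacent pair:
  87–123 m: Δρ/Δz = 0.124/36 = 3.4 × 10⁻³ kg m⁻⁴
  123–180 m: Δρ/Δz = 2.130/57 = 0.037 kg m⁻⁴
  180–237 m: Δρ/Δz = 1.548/57 = 0.027 kg m⁻⁴
The largest gradient is in the 123–180 m interval — the pycnocline.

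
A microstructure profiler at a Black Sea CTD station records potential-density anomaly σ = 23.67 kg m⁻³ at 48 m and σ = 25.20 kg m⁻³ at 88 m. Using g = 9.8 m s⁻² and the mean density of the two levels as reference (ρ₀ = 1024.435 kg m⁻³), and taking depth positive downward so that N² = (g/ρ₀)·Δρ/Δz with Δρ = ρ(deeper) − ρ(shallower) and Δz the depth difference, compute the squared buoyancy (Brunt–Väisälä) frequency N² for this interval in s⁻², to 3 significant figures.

Δρ = 1025.20 − 1023.67 = 1.53 kg m⁻³ over Δz = 88 − 48 = 40 m.
N² = (9.8/1024.435) × (1.53/40) = 3.6591 × 10⁻⁴ s⁻² ≈ 3.66 × 10⁻⁴ s⁻².

3.66 × 10⁻⁴ s⁻²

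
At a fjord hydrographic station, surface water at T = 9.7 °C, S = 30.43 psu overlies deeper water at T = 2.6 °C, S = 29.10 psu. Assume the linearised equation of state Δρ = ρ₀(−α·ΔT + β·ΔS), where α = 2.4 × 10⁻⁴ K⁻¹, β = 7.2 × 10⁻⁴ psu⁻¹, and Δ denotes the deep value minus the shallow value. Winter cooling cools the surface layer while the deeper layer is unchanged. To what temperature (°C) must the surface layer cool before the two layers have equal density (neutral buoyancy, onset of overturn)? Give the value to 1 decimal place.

Neutral buoyancy requires Δρ = 0, i.e. −α(T_deep − T_surf′) + β(S_deep − S_surf) = 0.
T_surf′ = T_deep − (β/α)·ΔS = 2.6 − (7.2 × 10⁻⁴/2.4 × 10⁻⁴)·(-1.33) = 6.590 °C.
Cooling required: 9.7 − (6.590) = 3.110 °C.

6.6 °C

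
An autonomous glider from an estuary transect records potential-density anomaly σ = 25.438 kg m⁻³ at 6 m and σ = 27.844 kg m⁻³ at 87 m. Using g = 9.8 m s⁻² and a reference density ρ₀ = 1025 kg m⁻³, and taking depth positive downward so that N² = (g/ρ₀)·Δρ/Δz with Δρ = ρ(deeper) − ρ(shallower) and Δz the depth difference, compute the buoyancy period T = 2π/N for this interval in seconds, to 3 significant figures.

373 s

Δρ = 1027.844 − 1025.438 = 2.406 kg m⁻³ over Δz = 87 − 6 = 81 m.
N² = (9.8/1025) × (2.406/81) = 2.8400 × 10⁻⁴ s⁻².
N = √(2.8400 × 10⁻⁴) = 0.016852 rad s⁻¹, so T = 2π/N = 372.85 s ≈ 373 s.
Since Δρ > 0 the layer is stably stratified.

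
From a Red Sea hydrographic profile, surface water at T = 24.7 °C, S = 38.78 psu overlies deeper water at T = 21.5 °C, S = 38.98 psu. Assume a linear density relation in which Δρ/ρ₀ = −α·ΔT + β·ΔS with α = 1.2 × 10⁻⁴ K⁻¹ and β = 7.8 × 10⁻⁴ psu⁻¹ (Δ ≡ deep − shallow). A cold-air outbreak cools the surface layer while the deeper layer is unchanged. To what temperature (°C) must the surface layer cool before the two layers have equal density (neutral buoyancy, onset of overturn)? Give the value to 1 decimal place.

Neutral buoyancy requires Δρ = 0, i.e. −α(T_deep − T_surf′) + β(S_deep − S_surf) = 0.
T_surf′ = T_deep − (β/α)·ΔS = 21.5 − (7.8 × 10⁻⁴/1.2 × 10⁻⁴)·(+0.20) = 20.200 °C.
Cooling required: 24.7 − (20.200) = 4.500 °C.

20.2 °C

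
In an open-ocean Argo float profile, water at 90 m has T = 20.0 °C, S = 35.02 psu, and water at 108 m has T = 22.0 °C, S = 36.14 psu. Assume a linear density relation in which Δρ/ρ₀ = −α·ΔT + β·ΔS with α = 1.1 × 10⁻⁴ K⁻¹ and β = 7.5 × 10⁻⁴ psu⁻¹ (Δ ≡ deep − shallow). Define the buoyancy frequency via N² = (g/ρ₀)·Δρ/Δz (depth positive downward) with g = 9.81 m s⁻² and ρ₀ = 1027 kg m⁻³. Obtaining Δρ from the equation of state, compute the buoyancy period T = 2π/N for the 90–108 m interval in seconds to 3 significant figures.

342 s

ΔT = +2.0 K, ΔS = +1.12 psu (deep − shallow).
Δρ/ρ₀ = −αΔT + βΔS = -2.20 × 10⁻⁴ + 8.40 × 10⁻⁴ = 6.20 × 10⁻⁴, so Δρ ≈ 0.6367 kg m⁻³.
N² = (g/ρ₀)·Δρ/Δz = g·(Δρ/ρ₀)/Δz = 9.81 × 6.20 × 10⁻⁴ / 18 = 3.3790 × 10⁻⁴ s⁻².
N = √(3.3790 × 10⁻⁴) = 0.018382 rad s⁻¹ → T = 2π/N = 341.81 s ≈ 342 s.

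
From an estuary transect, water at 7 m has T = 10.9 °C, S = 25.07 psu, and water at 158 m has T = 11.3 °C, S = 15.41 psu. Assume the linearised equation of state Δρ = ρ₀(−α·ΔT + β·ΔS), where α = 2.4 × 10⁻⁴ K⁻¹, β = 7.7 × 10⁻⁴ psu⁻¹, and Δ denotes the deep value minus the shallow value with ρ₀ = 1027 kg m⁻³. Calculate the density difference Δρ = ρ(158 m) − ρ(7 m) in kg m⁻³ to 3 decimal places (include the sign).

-7.738 kg m⁻³

ΔT = +0.4 K, ΔS = -9.66 psu (deep − shallow).
Δρ/ρ₀ = −(2.4 × 10⁻⁴)(+0.4) + (7.7 × 10⁻⁴)(-9.66) = -7.5342 × 10⁻³.
Δρ = 1027 × (-7.5342 × 10⁻³) = -7.738 kg m⁻³.
Negative Δρ: lighter below, statically unstable.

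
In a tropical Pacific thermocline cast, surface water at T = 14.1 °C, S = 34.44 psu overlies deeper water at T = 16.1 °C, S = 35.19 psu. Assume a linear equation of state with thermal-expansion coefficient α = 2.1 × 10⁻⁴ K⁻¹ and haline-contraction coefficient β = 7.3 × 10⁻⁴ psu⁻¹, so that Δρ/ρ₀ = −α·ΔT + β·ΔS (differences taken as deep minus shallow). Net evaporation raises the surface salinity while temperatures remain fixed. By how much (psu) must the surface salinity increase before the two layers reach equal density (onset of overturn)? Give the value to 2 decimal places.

0.17 psu

Neutral buoyancy requires −α(T_deep − T_surf) + β(S_deep − S_surf′) = 0.
S_surf′ = S_deep − (α/β)·ΔT = 35.19 − (2.1 × 10⁻⁴/7.3 × 10⁻⁴)·(+2.0) = 34.6147 psu.
Increase required: 34.6147 − 34.44 = 0.1747 psu.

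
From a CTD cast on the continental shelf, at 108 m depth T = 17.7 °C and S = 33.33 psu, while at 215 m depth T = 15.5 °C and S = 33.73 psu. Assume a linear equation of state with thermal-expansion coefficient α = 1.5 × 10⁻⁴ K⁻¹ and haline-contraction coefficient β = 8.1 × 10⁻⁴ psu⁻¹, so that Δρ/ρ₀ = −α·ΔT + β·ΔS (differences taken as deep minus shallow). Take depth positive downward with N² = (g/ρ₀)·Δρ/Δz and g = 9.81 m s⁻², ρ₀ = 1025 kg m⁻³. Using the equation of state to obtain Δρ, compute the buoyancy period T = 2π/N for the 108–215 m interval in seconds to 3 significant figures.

ΔT = -2.2 K, ΔS = +0.40 psu (deep − shallow).
Δρ/ρ₀ = −αΔT + βΔS = 3.30 × 10⁻⁴ + 3.24 × 10⁻⁴ = 6.54 × 10⁻⁴, so Δρ ≈ 0.6704 kg m⁻³.
N² = (g/ρ₀)·Δρ/Δz = g·(Δρ/ρ₀)/Δz = 9.81 × 6.54 × 10⁻⁴ / 107 = 5.9960 × 10⁻⁵ s⁻².
N = √(5.9960 × 10⁻⁵) = 7.7434 × 10⁻³ rad s⁻¹ → T = 2π/N = 811.42 s ≈ 811 s.

811 s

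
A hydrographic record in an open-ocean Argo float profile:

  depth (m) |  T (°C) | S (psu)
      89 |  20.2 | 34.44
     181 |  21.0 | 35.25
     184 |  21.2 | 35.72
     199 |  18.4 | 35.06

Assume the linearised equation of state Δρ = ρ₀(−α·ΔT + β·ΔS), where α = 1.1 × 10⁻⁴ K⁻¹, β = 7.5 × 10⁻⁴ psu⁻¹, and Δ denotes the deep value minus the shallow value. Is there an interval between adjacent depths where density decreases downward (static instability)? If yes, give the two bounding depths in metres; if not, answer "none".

184–199 m

Evaluate Δρ/ρ₀ = −αΔT + βΔS across each adjacent pair:
  89–181 m: −αΔT+βΔS = −(1.1 × 10⁻⁴)(+0.8)+(7.5 × 10⁻⁴)(+0.81) = 5.2 × 10⁻⁴ → stable
  181–184 m: −αΔT+βΔS = −(1.1 × 10⁻⁴)(+0.2)+(7.5 × 10⁻⁴)(+0.47) = 3.3 × 10⁻⁴ → stable
  184–199 m: −αΔT+βΔS = −(1.1 × 10⁻⁴)(-2.8)+(7.5 × 10⁻⁴)(-0.66) = -1.9 × 10⁻⁴ → UNSTABLE
The 184–199 m interval has Δρ < 0: lighter water underlies denser water.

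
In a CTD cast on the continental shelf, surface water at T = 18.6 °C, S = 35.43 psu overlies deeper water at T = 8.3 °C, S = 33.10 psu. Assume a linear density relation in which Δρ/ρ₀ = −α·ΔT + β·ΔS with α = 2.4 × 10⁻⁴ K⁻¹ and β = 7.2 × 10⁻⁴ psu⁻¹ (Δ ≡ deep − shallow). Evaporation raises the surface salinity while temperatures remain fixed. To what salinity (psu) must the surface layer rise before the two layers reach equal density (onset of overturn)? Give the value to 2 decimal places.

Neutral buoyancy requires −α(T_deep − T_surf) + β(S_deep − S_surf′) = 0.
S_surf′ = S_deep − (α/β)·ΔT = 33.10 − (2.4 × 10⁻⁴/7.2 × 10⁻⁴)·(-10.3) = 36.5333 psu.
Increase required: 36.5333 − 35.43 = 1.1033 psu.

36.53 psu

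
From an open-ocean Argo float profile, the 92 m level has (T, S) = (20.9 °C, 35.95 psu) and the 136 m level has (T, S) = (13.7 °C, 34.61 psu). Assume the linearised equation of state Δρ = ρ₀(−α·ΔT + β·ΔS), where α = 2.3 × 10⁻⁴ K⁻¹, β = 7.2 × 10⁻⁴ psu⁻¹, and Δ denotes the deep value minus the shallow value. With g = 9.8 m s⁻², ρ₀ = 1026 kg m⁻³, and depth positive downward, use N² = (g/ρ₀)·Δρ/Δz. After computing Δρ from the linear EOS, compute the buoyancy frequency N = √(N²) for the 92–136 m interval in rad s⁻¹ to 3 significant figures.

ΔT = -7.2 K, ΔS = -1.34 psu (deep − shallow).
Δρ/ρ₀ = −αΔT + βΔS = 1.656 × 10⁻³ − 9.648 × 10⁻⁴ = 6.912 × 10⁻⁴, so Δρ ≈ 0.7092 kg m⁻³.
N² = (g/ρ₀)·Δρ/Δz = g·(Δρ/ρ₀)/Δz = 9.8 × 6.912 × 10⁻⁴ / 44 = 1.5395 × 10⁻⁴ s⁻².
N = √(1.5395 × 10⁻⁴) = 0.012408 rad s⁻¹ ≈ 0.0124 rad s⁻¹.

0.0124 rad s⁻¹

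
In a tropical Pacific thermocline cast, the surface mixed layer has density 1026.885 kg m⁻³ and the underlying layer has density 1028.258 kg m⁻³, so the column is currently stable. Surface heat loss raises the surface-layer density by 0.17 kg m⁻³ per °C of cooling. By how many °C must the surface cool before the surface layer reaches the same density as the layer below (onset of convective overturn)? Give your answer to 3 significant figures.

Density deficit of the surface layer: 1028.258 − 1026.885 = 1.373 kg m⁻³.
Required change = 1.373 / 0.17 = 8.08 °C.

8.08 °C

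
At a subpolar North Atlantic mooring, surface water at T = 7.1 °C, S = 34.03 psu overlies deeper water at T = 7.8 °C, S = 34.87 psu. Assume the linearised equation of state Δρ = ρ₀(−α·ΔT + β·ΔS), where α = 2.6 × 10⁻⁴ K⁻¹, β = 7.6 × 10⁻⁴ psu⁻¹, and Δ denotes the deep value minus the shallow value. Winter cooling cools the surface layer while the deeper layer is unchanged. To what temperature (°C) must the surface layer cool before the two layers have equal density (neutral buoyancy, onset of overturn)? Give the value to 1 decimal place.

5.3 °C

Neutral buoyancy requires Δρ = 0, i.e. −α(T_deep − T_surf′) + β(S_deep − S_surf) = 0.
T_surf′ = T_deep − (β/α)·ΔS = 7.8 − (7.6 × 10⁻⁴/2.6 × 10⁻⁴)·(+0.84) = 5.345 °C.
Cooling required: 7.1 − (5.345) = 1.755 °C.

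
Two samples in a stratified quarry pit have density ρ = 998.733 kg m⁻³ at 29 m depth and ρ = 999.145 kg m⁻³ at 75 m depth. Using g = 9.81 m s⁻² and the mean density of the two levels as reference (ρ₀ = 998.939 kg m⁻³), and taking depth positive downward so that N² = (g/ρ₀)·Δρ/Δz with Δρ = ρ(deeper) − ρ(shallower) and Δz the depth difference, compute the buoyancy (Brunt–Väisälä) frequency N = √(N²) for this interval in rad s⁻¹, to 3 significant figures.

9.38 × 10⁻³ rad s⁻¹

Δρ = 999.145 − 998.733 = 0.412 kg m⁻³ over Δz = 75 − 29 = 46 m.
N² = (9.81/998.939) × (0.412/46) = 8.7957 × 10⁻⁵ s⁻².
N = √(8.7957 × 10⁻⁵) = 9.3785 × 10⁻³ rad s⁻¹ ≈ 9.38 × 10⁻³ rad s⁻¹.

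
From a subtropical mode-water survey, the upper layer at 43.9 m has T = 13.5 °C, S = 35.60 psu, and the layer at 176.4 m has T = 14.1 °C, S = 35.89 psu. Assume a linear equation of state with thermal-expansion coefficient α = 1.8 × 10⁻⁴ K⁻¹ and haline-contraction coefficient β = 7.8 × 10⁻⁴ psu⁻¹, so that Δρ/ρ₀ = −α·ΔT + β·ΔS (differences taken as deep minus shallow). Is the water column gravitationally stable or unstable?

stable

ΔT = 14.1 − 13.5 = +0.6 K and ΔS = 35.89 − 35.60 = +0.29 psu (deep − shallow).
−αΔT = -1.08 × 10⁻⁴; βΔS = 2.262 × 10⁻⁴; sum Δρ/ρ₀ = 1.182 × 10⁻⁴.
Δρ/ρ₀ > 0, so Δρ > 0: deeper water is denser → statically stable.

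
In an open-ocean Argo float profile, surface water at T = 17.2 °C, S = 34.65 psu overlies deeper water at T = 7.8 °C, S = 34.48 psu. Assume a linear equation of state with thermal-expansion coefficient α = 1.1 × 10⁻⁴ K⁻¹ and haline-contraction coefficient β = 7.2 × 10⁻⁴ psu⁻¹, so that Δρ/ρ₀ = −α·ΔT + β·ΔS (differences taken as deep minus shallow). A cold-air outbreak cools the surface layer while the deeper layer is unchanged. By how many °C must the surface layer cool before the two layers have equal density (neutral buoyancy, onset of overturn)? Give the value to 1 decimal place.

Neutral buoyancy requires Δρ = 0, i.e. −α(T_deep − T_surf′) + β(S_deep − S_surf) = 0.
T_surf′ = T_deep − (β/α)·ΔS = 7.8 − (7.2 × 10⁻⁴/1.1 × 10⁻⁴)·(-0.17) = 8.913 °C.
Cooling required: 17.2 − (8.913) = 8.287 °C.

8.3 °C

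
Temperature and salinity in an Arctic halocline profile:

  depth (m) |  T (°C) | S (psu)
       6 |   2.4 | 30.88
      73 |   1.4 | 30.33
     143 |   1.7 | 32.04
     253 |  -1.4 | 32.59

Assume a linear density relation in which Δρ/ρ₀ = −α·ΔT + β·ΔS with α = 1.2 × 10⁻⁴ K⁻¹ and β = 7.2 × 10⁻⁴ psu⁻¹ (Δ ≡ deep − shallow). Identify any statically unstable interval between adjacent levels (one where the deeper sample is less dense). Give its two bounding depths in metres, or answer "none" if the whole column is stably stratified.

6–73 m

Evaluate Δρ/ρ₀ = −αΔT + βΔS across each adjacent pair:
  6–73 m: −αΔT+βΔS = −(1.2 × 10⁻⁴)(-1.0)+(7.2 × 10⁻⁴)(-0.55) = -2.8 × 10⁻⁴ → UNSTABLE
  73–143 m: −αΔT+βΔS = −(1.2 × 10⁻⁴)(+0.3)+(7.2 × 10⁻⁴)(+1.71) = 1.2 × 10⁻³ → stable
  143–253 m: −αΔT+βΔS = −(1.2 × 10⁻⁴)(-3.1)+(7.2 × 10⁻⁴)(+0.55) = 7.7 × 10⁻⁴ → stable
The 6–73 m interval has Δρ < 0: lighter water underlies denser water.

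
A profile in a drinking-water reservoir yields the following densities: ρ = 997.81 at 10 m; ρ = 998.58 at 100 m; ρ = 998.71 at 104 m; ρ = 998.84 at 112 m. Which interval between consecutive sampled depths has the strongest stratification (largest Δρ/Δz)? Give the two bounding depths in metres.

Compute the density gradient over each adjacent pair:
  10–100 m: Δρ/Δz = 0.77/90 = 8.6 × 10⁻³ kg m⁻⁴
  100–104 m: Δρ/Δz = 0.13/4 = 0.033 kg m⁻⁴
  104–112 m: Δρ/Δz = 0.13/8 = 0.016 kg m⁻⁴
The largest gradient is in the 100–104 m interval — the pycnocline.

100–104 m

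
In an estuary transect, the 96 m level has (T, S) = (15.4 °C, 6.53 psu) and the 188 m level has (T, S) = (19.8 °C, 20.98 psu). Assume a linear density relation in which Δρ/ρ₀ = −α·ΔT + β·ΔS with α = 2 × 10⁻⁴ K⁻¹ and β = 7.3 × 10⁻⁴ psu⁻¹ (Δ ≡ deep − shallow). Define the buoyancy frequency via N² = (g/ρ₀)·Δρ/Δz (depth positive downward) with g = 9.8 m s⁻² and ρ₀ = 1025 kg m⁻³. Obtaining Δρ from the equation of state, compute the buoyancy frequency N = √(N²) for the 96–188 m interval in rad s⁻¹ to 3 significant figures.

0.0321 rad s⁻¹

ΔT = +4.4 K, ΔS = +14.45 psu (deep − shallow).
Δρ/ρ₀ = −αΔT + βΔS = -8.80 × 10⁻⁴ + 0.0105485 = 9.6685 × 10⁻³, so Δρ ≈ 9.910 kg m⁻³.
N² = (g/ρ₀)·Δρ/Δz = g·(Δρ/ρ₀)/Δz = 9.8 × 9.6685 × 10⁻³ / 92 = 1.0299 × 10⁻³ s⁻².
N = √(1.0299 × 10⁻³) = 0.032092 rad s⁻¹ ≈ 0.0321 rad s⁻¹.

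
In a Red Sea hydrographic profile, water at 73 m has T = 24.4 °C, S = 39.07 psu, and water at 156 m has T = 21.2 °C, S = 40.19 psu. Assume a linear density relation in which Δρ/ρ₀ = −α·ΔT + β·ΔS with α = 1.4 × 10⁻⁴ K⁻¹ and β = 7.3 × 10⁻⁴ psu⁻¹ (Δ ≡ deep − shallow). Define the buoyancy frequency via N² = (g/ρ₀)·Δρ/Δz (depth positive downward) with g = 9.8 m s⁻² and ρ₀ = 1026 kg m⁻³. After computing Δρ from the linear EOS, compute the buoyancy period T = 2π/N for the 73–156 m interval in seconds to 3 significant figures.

514 s

ΔT = -3.2 K, ΔS = +1.12 psu (deep − shallow).
Δρ/ρ₀ = −αΔT + βΔS = 4.48 × 10⁻⁴ + 8.176 × 10⁻⁴ = 1.2656 × 10⁻³, so Δρ ≈ 1.299 kg m⁻³.
N² = (g/ρ₀)·Δρ/Δz = g·(Δρ/ρ₀)/Δz = 9.8 × 1.2656 × 10⁻³ / 83 = 1.4943 × 10⁻⁴ s⁻².
N = √(1.4943 × 10⁻⁴) = 0.012224 rad s⁻¹ → T = 2π/N = 514.00 s ≈ 514 s.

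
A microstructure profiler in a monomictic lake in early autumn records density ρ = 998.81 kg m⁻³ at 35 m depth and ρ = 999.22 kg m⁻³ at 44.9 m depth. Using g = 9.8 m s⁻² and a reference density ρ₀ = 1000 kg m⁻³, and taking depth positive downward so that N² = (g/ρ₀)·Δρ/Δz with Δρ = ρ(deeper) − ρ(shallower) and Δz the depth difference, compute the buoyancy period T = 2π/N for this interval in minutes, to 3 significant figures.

5.20 min

Δρ = 999.22 − 998.81 = 0.41 kg m⁻³ over Δz = 44.9 − 35 = 9.9 m.
N² = (9.8/1000) × (0.41/9.9) = 4.0586 × 10⁻⁴ s⁻².
N = √(4.0586 × 10⁻⁴) = 0.020146 rad s⁻¹, so T = 2π/N = 311.88 s = 5.1980 min ≈ 5.20 min.
Since Δρ > 0 the layer is stably stratified.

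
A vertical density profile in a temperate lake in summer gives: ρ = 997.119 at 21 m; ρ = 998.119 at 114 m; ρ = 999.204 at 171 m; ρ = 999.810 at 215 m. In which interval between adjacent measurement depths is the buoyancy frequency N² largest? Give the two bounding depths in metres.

114–171 m

Compute the density gradient over each adjacent pair:
  21–114 m: Δρ/Δz = 1.000/93 = 0.011 kg m⁻⁴
  114–171 m: Δρ/Δz = 1.085/57 = 0.019 kg m⁻⁴
  171–215 m: Δρ/Δz = 0.606/44 = 0.014 kg m⁻⁴
The largest gradient is in the 114–171 m interval — the pycnocline.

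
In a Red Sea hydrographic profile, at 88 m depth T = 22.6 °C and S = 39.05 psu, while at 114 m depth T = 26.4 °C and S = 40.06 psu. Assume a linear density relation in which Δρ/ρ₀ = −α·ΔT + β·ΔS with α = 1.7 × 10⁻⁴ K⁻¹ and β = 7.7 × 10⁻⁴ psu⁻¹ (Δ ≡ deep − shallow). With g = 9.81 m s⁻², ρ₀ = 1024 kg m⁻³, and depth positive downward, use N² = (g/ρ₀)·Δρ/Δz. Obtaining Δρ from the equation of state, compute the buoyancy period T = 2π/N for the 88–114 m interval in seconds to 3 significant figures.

ΔT = +3.8 K, ΔS = +1.01 psu (deep − shallow).
Δρ/ρ₀ = −αΔT + βΔS = -6.46 × 10⁻⁴ + 7.777 × 10⁻⁴ = 1.317 × 10⁻⁴, so Δρ ≈ 0.1349 kg m⁻³.
N² = (g/ρ₀)·Δρ/Δz = g·(Δρ/ρ₀)/Δz = 9.81 × 1.317 × 10⁻⁴ / 26 = 4.9691 × 10⁻⁵ s⁻².
N = √(4.9691 × 10⁻⁵) = 7.0492 × 10⁻³ rad s⁻¹ → T = 2π/N = 891.33 s ≈ 891 s.

891 s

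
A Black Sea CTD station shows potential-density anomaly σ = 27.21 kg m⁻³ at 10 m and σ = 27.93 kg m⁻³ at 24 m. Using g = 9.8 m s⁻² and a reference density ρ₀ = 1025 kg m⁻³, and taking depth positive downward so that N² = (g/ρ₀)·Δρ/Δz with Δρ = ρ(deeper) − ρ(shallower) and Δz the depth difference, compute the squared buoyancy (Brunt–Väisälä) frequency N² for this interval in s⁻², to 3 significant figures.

Δρ = 1027.93 − 1027.21 = 0.72 kg m⁻³ over Δz = 24 − 10 = 14 m.
N² = (9.8/1025) × (0.72/14) = 4.9171 × 10⁻⁴ s⁻² ≈ 4.92 × 10⁻⁴ s⁻².

4.92 × 10⁻⁴ s⁻²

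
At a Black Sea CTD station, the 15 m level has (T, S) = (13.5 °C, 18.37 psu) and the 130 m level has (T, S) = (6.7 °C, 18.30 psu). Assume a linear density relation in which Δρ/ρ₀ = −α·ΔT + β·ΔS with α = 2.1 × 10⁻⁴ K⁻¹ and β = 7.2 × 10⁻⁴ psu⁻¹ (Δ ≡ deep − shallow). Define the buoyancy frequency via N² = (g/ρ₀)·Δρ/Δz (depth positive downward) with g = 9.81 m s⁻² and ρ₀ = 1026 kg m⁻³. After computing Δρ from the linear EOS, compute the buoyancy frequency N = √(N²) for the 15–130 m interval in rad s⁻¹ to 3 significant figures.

0.0108 rad s⁻¹

ΔT = -6.8 K, ΔS = -0.07 psu (deep − shallow).
Δρ/ρ₀ = −αΔT + βΔS = 1.428 × 10⁻³ − 5.04 × 10⁻⁵ = 1.3776 × 10⁻³, so Δρ ≈ 1.413 kg m⁻³.
N² = (g/ρ₀)·Δρ/Δz = g·(Δρ/ρ₀)/Δz = 9.81 × 1.3776 × 10⁻³ / 115 = 1.1752 × 10⁻⁴ s⁻².
N = √(1.1752 × 10⁻⁴) = 0.010841 rad s⁻¹ ≈ 0.0108 rad s⁻¹.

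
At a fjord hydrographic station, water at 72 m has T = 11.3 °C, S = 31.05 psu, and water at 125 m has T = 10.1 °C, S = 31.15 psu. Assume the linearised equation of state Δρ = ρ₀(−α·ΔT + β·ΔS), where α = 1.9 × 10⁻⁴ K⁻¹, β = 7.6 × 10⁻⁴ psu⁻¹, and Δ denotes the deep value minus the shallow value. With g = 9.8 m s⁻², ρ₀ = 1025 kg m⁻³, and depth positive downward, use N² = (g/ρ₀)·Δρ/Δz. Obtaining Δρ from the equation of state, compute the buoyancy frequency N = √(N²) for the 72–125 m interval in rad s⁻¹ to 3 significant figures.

ΔT = -1.2 K, ΔS = +0.10 psu (deep − shallow).
Δρ/ρ₀ = −αΔT + βΔS = 2.28 × 10⁻⁴ + 7.60 × 10⁻⁵ = 3.04 × 10⁻⁴, so Δρ ≈ 0.3116 kg m⁻³.
N² = (g/ρ₀)·Δρ/Δz = g·(Δρ/ρ₀)/Δz = 9.8 × 3.04 × 10⁻⁴ / 53 = 5.6211 × 10⁻⁵ s⁻².
N = √(5.6211 × 10⁻⁵) = 7.4974 × 10⁻³ rad s⁻¹ ≈ 7.50 × 10⁻³ rad s⁻¹.

7.50 × 10⁻³ rad s⁻¹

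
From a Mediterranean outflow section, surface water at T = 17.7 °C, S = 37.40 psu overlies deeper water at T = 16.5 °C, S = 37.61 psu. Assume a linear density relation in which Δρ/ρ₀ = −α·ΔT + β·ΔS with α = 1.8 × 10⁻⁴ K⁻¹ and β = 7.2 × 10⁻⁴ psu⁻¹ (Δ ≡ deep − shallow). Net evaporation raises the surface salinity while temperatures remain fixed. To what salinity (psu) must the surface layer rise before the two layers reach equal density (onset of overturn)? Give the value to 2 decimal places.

37.91 psu

Neutral buoyancy requires −α(T_deep − T_surf) + β(S_deep − S_surf′) = 0.
S_surf′ = S_deep − (α/β)·ΔT = 37.61 − (1.8 × 10⁻⁴/7.2 × 10⁻⁴)·(-1.2) = 37.9100 psu.
Increase required: 37.9100 − 37.40 = 0.5100 psu.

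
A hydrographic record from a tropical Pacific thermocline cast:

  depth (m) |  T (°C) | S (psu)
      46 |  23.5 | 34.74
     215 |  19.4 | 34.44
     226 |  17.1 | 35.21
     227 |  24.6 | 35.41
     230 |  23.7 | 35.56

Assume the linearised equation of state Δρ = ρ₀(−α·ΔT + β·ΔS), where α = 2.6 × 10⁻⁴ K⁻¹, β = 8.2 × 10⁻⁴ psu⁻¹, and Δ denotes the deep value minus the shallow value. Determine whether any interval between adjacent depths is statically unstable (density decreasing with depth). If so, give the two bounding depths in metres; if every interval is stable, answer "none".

226–227 m

Evaluate Δρ/ρ₀ = −αΔT + βΔS across each adjacent pair:
  46–215 m: −αΔT+βΔS = −(2.6 × 10⁻⁴)(-4.1)+(8.2 × 10⁻⁴)(-0.30) = 8.2 × 10⁻⁴ → stable
  215–226 m: −αΔT+βΔS = −(2.6 × 10⁻⁴)(-2.3)+(8.2 × 10⁻⁴)(+0.77) = 1.2 × 10⁻³ → stable
  226–227 m: −αΔT+βΔS = −(2.6 × 10⁻⁴)(+7.5)+(8.2 × 10⁻⁴)(+0.20) = -1.8 × 10⁻³ → UNSTABLE
  227–230 m: −αΔT+βΔS = −(2.6 × 10⁻⁴)(-0.9)+(8.2 × 10⁻⁴)(+0.15) = 3.6 × 10⁻⁴ → stable
The 226–227 m interval has Δρ < 0: lighter water underlies denser water.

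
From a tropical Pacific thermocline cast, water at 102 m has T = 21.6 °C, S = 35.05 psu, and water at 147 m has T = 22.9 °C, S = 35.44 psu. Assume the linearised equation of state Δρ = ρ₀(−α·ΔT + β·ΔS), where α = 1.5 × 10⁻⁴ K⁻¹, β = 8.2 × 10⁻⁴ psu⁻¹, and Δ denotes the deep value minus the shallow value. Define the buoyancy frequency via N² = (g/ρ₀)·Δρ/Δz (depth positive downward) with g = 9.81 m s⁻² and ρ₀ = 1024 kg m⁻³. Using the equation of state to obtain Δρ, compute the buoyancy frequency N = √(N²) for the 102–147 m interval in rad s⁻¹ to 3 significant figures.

5.22 × 10⁻³ rad s⁻¹

ΔT = +1.3 K, ΔS = +0.39 psu (deep − shallow).
Δρ/ρ₀ = −αΔT + βΔS = -1.95 × 10⁻⁴ + 3.198 × 10⁻⁴ = 1.248 × 10⁻⁴, so Δρ ≈ 0.1278 kg m⁻³.
N² = (g/ρ₀)·Δρ/Δz = g·(Δρ/ρ₀)/Δz = 9.81 × 1.248 × 10⁻⁴ / 45 = 2.7206 × 10⁻⁵ s⁻².
N = √(2.7206 × 10⁻⁵) = 5.2159 × 10⁻³ rad s⁻¹ ≈ 5.22 × 10⁻³ rad s⁻¹.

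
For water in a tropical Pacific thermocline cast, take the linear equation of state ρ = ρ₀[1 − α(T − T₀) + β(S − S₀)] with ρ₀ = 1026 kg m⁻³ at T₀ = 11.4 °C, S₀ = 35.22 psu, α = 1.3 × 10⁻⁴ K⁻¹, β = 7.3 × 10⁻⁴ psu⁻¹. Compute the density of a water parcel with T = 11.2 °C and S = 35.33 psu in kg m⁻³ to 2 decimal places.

T − T₀ = -0.2 K, S − S₀ = +0.11 psu.
Bracket = 1 − α·(-0.2) + β·(+0.11) = 1 + (1.063 × 10⁻⁴) = 1.0001063.
ρ = 1026 × 1.0001063 = 1026.11 kg m⁻³.

1026.11 kg m⁻³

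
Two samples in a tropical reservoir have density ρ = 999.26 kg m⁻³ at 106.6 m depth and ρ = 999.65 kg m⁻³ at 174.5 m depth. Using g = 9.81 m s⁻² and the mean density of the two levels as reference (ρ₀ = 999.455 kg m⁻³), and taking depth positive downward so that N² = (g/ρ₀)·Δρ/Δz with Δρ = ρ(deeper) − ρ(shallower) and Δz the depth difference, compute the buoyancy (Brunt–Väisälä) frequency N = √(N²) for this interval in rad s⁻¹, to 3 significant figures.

7.51 × 10⁻³ rad s⁻¹

Δρ = 999.65 − 999.26 = 0.39 kg m⁻³ over Δz = 174.5 − 106.6 = 67.9 m.
N² = (9.81/999.455) × (0.39/67.9) = 5.6377 × 10⁻⁵ s⁻².
N = √(5.6377 × 10⁻⁵) = 7.5085 × 10⁻³ rad s⁻¹ ≈ 7.51 × 10⁻³ rad s⁻¹.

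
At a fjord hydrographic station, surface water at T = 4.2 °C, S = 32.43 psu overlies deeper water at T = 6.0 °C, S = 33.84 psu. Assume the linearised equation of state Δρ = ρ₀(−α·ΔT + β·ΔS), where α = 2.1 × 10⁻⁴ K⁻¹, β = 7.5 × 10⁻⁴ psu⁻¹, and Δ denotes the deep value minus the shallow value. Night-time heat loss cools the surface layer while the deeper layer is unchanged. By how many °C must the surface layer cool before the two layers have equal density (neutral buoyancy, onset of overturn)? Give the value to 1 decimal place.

Neutral buoyancy requires Δρ = 0, i.e. −α(T_deep − T_surf′) + β(S_deep − S_surf) = 0.
T_surf′ = T_deep − (β/α)·ΔS = 6.0 − (7.5 × 10⁻⁴/2.1 × 10⁻⁴)·(+1.41) = 0.964 °C.
Cooling required: 4.2 − (0.964) = 3.236 °C.

3.2 °C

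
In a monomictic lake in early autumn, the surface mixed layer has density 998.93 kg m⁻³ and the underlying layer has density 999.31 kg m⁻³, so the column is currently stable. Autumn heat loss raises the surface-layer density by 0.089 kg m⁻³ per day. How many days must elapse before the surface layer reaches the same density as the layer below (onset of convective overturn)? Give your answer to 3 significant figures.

Density deficit of the surface layer: 999.31 − 998.93 = 0.38 kg m⁻³.
Required change = 0.38 / 0.089 = 4.27 days.

4.27 days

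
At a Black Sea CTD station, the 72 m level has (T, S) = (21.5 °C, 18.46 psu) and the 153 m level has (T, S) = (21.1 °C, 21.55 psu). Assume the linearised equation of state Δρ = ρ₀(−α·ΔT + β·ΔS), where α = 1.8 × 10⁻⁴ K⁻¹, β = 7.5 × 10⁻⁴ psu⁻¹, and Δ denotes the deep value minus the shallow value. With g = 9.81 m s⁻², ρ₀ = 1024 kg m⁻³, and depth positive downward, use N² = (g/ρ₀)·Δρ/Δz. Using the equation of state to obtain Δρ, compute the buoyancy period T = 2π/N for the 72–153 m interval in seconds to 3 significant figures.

369 s

ΔT = -0.4 K, ΔS = +3.09 psu (deep − shallow).
Δρ/ρ₀ = −αΔT + βΔS = 7.20 × 10⁻⁵ + 2.3175 × 10⁻³ = 2.3895 × 10⁻³, so Δρ ≈ 2.447 kg m⁻³.
N² = (g/ρ₀)·Δρ/Δz = g·(Δρ/ρ₀)/Δz = 9.81 × 2.3895 × 10⁻³ / 81 = 2.8940 × 10⁻⁴ s⁻².
N = √(2.8940 × 10⁻⁴) = 0.017012 rad s⁻¹ → T = 2π/N = 369.34 s ≈ 369 s.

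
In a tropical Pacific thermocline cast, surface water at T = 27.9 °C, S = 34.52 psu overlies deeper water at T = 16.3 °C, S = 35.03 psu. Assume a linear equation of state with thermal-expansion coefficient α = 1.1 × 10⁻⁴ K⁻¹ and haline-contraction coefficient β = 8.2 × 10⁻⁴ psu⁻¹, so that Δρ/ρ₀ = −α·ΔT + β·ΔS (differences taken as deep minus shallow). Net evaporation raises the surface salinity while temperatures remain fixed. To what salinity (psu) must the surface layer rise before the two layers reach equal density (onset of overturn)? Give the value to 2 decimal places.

Neutral buoyancy requires −α(T_deep − T_surf) + β(S_deep − S_surf′) = 0.
S_surf′ = S_deep − (α/β)·ΔT = 35.03 − (1.1 × 10⁻⁴/8.2 × 10⁻⁴)·(-11.6) = 36.5861 psu.
Increase required: 36.5861 − 34.52 = 2.0661 psu.

36.59 psu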